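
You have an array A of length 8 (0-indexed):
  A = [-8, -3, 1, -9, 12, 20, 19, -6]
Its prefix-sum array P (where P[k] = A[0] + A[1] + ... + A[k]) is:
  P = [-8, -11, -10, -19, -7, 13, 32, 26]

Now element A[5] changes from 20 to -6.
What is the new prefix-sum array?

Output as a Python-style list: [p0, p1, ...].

Answer: [-8, -11, -10, -19, -7, -13, 6, 0]

Derivation:
Change: A[5] 20 -> -6, delta = -26
P[k] for k < 5: unchanged (A[5] not included)
P[k] for k >= 5: shift by delta = -26
  P[0] = -8 + 0 = -8
  P[1] = -11 + 0 = -11
  P[2] = -10 + 0 = -10
  P[3] = -19 + 0 = -19
  P[4] = -7 + 0 = -7
  P[5] = 13 + -26 = -13
  P[6] = 32 + -26 = 6
  P[7] = 26 + -26 = 0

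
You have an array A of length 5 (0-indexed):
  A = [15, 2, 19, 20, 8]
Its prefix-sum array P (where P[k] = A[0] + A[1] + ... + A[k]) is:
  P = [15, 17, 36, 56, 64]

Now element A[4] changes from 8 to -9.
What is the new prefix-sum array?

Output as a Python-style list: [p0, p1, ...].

Answer: [15, 17, 36, 56, 47]

Derivation:
Change: A[4] 8 -> -9, delta = -17
P[k] for k < 4: unchanged (A[4] not included)
P[k] for k >= 4: shift by delta = -17
  P[0] = 15 + 0 = 15
  P[1] = 17 + 0 = 17
  P[2] = 36 + 0 = 36
  P[3] = 56 + 0 = 56
  P[4] = 64 + -17 = 47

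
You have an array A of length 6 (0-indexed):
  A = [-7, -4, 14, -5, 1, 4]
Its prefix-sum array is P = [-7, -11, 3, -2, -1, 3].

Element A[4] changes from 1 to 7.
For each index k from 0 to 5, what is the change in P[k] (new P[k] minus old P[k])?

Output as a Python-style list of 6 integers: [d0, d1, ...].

Answer: [0, 0, 0, 0, 6, 6]

Derivation:
Element change: A[4] 1 -> 7, delta = 6
For k < 4: P[k] unchanged, delta_P[k] = 0
For k >= 4: P[k] shifts by exactly 6
Delta array: [0, 0, 0, 0, 6, 6]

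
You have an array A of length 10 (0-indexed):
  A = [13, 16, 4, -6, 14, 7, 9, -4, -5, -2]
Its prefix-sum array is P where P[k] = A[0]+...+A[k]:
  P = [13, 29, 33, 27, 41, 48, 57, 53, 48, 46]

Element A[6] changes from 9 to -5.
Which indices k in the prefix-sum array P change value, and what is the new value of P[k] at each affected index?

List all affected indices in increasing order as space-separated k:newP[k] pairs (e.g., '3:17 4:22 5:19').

P[k] = A[0] + ... + A[k]
P[k] includes A[6] iff k >= 6
Affected indices: 6, 7, ..., 9; delta = -14
  P[6]: 57 + -14 = 43
  P[7]: 53 + -14 = 39
  P[8]: 48 + -14 = 34
  P[9]: 46 + -14 = 32

Answer: 6:43 7:39 8:34 9:32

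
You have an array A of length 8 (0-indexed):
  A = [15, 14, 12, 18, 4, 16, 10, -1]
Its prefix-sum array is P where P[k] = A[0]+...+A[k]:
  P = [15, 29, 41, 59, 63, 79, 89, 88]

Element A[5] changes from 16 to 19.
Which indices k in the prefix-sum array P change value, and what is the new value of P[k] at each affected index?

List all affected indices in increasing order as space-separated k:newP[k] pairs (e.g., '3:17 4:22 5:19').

P[k] = A[0] + ... + A[k]
P[k] includes A[5] iff k >= 5
Affected indices: 5, 6, ..., 7; delta = 3
  P[5]: 79 + 3 = 82
  P[6]: 89 + 3 = 92
  P[7]: 88 + 3 = 91

Answer: 5:82 6:92 7:91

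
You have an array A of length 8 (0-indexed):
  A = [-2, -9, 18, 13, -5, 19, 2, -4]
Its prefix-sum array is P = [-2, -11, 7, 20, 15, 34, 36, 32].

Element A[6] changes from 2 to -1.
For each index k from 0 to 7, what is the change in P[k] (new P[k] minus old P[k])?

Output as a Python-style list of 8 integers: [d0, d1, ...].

Answer: [0, 0, 0, 0, 0, 0, -3, -3]

Derivation:
Element change: A[6] 2 -> -1, delta = -3
For k < 6: P[k] unchanged, delta_P[k] = 0
For k >= 6: P[k] shifts by exactly -3
Delta array: [0, 0, 0, 0, 0, 0, -3, -3]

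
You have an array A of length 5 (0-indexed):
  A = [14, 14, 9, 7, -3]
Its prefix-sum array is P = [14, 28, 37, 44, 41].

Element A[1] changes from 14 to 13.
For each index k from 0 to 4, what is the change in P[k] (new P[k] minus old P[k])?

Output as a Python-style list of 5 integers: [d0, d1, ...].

Answer: [0, -1, -1, -1, -1]

Derivation:
Element change: A[1] 14 -> 13, delta = -1
For k < 1: P[k] unchanged, delta_P[k] = 0
For k >= 1: P[k] shifts by exactly -1
Delta array: [0, -1, -1, -1, -1]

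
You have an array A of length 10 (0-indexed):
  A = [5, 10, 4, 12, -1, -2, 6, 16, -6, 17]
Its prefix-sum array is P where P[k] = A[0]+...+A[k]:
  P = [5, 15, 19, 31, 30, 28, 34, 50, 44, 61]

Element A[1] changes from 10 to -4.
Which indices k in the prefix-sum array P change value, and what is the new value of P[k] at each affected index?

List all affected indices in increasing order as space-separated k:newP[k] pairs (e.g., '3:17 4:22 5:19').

P[k] = A[0] + ... + A[k]
P[k] includes A[1] iff k >= 1
Affected indices: 1, 2, ..., 9; delta = -14
  P[1]: 15 + -14 = 1
  P[2]: 19 + -14 = 5
  P[3]: 31 + -14 = 17
  P[4]: 30 + -14 = 16
  P[5]: 28 + -14 = 14
  P[6]: 34 + -14 = 20
  P[7]: 50 + -14 = 36
  P[8]: 44 + -14 = 30
  P[9]: 61 + -14 = 47

Answer: 1:1 2:5 3:17 4:16 5:14 6:20 7:36 8:30 9:47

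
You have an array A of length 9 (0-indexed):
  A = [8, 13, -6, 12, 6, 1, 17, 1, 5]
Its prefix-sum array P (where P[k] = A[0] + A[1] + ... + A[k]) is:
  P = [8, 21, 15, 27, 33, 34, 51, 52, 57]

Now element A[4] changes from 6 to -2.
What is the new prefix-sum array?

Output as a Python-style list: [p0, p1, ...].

Answer: [8, 21, 15, 27, 25, 26, 43, 44, 49]

Derivation:
Change: A[4] 6 -> -2, delta = -8
P[k] for k < 4: unchanged (A[4] not included)
P[k] for k >= 4: shift by delta = -8
  P[0] = 8 + 0 = 8
  P[1] = 21 + 0 = 21
  P[2] = 15 + 0 = 15
  P[3] = 27 + 0 = 27
  P[4] = 33 + -8 = 25
  P[5] = 34 + -8 = 26
  P[6] = 51 + -8 = 43
  P[7] = 52 + -8 = 44
  P[8] = 57 + -8 = 49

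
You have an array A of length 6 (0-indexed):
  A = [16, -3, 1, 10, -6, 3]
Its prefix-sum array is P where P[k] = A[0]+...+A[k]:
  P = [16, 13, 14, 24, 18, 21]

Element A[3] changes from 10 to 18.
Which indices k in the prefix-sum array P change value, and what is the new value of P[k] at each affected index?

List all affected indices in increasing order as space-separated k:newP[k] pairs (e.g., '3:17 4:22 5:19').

P[k] = A[0] + ... + A[k]
P[k] includes A[3] iff k >= 3
Affected indices: 3, 4, ..., 5; delta = 8
  P[3]: 24 + 8 = 32
  P[4]: 18 + 8 = 26
  P[5]: 21 + 8 = 29

Answer: 3:32 4:26 5:29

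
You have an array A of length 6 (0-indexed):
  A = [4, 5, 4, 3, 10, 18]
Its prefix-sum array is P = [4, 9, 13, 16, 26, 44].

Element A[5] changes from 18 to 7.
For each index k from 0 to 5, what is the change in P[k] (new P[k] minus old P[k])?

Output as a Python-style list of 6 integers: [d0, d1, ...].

Answer: [0, 0, 0, 0, 0, -11]

Derivation:
Element change: A[5] 18 -> 7, delta = -11
For k < 5: P[k] unchanged, delta_P[k] = 0
For k >= 5: P[k] shifts by exactly -11
Delta array: [0, 0, 0, 0, 0, -11]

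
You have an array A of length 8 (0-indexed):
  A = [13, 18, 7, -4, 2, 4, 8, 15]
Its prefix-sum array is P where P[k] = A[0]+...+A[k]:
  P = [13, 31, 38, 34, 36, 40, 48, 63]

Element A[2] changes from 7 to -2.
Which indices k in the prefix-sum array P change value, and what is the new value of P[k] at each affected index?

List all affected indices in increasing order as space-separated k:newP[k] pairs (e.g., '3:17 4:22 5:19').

Answer: 2:29 3:25 4:27 5:31 6:39 7:54

Derivation:
P[k] = A[0] + ... + A[k]
P[k] includes A[2] iff k >= 2
Affected indices: 2, 3, ..., 7; delta = -9
  P[2]: 38 + -9 = 29
  P[3]: 34 + -9 = 25
  P[4]: 36 + -9 = 27
  P[5]: 40 + -9 = 31
  P[6]: 48 + -9 = 39
  P[7]: 63 + -9 = 54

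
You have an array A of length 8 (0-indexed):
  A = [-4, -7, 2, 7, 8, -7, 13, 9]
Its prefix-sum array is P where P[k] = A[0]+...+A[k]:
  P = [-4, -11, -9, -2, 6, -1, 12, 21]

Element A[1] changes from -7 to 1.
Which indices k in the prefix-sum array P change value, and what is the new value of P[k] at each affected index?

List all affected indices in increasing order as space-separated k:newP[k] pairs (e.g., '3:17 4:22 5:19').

Answer: 1:-3 2:-1 3:6 4:14 5:7 6:20 7:29

Derivation:
P[k] = A[0] + ... + A[k]
P[k] includes A[1] iff k >= 1
Affected indices: 1, 2, ..., 7; delta = 8
  P[1]: -11 + 8 = -3
  P[2]: -9 + 8 = -1
  P[3]: -2 + 8 = 6
  P[4]: 6 + 8 = 14
  P[5]: -1 + 8 = 7
  P[6]: 12 + 8 = 20
  P[7]: 21 + 8 = 29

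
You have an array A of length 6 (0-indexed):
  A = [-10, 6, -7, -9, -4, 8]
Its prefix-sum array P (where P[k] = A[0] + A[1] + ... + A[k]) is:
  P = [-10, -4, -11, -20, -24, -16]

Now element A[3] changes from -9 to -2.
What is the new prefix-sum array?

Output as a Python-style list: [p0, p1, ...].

Change: A[3] -9 -> -2, delta = 7
P[k] for k < 3: unchanged (A[3] not included)
P[k] for k >= 3: shift by delta = 7
  P[0] = -10 + 0 = -10
  P[1] = -4 + 0 = -4
  P[2] = -11 + 0 = -11
  P[3] = -20 + 7 = -13
  P[4] = -24 + 7 = -17
  P[5] = -16 + 7 = -9

Answer: [-10, -4, -11, -13, -17, -9]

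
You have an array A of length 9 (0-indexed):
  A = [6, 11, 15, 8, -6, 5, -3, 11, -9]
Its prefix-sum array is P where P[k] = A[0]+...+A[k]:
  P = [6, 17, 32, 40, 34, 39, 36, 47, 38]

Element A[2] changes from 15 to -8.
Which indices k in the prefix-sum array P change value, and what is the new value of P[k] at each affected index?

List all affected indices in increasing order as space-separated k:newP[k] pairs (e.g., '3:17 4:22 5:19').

Answer: 2:9 3:17 4:11 5:16 6:13 7:24 8:15

Derivation:
P[k] = A[0] + ... + A[k]
P[k] includes A[2] iff k >= 2
Affected indices: 2, 3, ..., 8; delta = -23
  P[2]: 32 + -23 = 9
  P[3]: 40 + -23 = 17
  P[4]: 34 + -23 = 11
  P[5]: 39 + -23 = 16
  P[6]: 36 + -23 = 13
  P[7]: 47 + -23 = 24
  P[8]: 38 + -23 = 15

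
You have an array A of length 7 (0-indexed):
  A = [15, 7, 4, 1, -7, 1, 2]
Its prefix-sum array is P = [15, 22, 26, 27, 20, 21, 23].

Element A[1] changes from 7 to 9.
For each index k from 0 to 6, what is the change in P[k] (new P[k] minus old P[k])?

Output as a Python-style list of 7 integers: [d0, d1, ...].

Element change: A[1] 7 -> 9, delta = 2
For k < 1: P[k] unchanged, delta_P[k] = 0
For k >= 1: P[k] shifts by exactly 2
Delta array: [0, 2, 2, 2, 2, 2, 2]

Answer: [0, 2, 2, 2, 2, 2, 2]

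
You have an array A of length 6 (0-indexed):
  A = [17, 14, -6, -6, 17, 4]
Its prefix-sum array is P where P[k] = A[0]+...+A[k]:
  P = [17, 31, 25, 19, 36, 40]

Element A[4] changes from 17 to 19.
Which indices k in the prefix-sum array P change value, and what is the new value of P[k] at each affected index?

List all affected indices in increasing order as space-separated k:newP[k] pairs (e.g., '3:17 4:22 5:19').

P[k] = A[0] + ... + A[k]
P[k] includes A[4] iff k >= 4
Affected indices: 4, 5, ..., 5; delta = 2
  P[4]: 36 + 2 = 38
  P[5]: 40 + 2 = 42

Answer: 4:38 5:42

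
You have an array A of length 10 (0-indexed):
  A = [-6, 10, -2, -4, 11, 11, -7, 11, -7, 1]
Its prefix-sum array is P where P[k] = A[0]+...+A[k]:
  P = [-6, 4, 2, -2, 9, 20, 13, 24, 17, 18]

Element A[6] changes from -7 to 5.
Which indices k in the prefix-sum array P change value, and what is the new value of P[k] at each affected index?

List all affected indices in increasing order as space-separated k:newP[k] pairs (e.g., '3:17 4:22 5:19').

Answer: 6:25 7:36 8:29 9:30

Derivation:
P[k] = A[0] + ... + A[k]
P[k] includes A[6] iff k >= 6
Affected indices: 6, 7, ..., 9; delta = 12
  P[6]: 13 + 12 = 25
  P[7]: 24 + 12 = 36
  P[8]: 17 + 12 = 29
  P[9]: 18 + 12 = 30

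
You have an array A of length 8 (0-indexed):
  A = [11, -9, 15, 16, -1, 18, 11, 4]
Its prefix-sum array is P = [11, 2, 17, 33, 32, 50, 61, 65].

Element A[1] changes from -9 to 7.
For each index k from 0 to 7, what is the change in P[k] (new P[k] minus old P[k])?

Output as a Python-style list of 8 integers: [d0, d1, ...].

Answer: [0, 16, 16, 16, 16, 16, 16, 16]

Derivation:
Element change: A[1] -9 -> 7, delta = 16
For k < 1: P[k] unchanged, delta_P[k] = 0
For k >= 1: P[k] shifts by exactly 16
Delta array: [0, 16, 16, 16, 16, 16, 16, 16]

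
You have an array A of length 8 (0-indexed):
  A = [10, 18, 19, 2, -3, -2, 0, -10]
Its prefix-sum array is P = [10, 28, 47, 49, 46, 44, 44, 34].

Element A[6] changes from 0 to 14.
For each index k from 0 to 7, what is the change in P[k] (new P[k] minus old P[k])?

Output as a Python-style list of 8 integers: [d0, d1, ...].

Answer: [0, 0, 0, 0, 0, 0, 14, 14]

Derivation:
Element change: A[6] 0 -> 14, delta = 14
For k < 6: P[k] unchanged, delta_P[k] = 0
For k >= 6: P[k] shifts by exactly 14
Delta array: [0, 0, 0, 0, 0, 0, 14, 14]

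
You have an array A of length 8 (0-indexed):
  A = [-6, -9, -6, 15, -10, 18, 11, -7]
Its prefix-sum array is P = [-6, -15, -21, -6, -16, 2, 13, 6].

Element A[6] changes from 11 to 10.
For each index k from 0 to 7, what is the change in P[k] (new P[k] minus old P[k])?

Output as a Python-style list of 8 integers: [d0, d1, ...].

Answer: [0, 0, 0, 0, 0, 0, -1, -1]

Derivation:
Element change: A[6] 11 -> 10, delta = -1
For k < 6: P[k] unchanged, delta_P[k] = 0
For k >= 6: P[k] shifts by exactly -1
Delta array: [0, 0, 0, 0, 0, 0, -1, -1]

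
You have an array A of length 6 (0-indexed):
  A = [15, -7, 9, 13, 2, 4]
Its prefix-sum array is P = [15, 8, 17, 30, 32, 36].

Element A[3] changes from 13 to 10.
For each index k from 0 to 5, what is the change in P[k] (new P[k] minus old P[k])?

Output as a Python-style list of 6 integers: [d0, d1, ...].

Answer: [0, 0, 0, -3, -3, -3]

Derivation:
Element change: A[3] 13 -> 10, delta = -3
For k < 3: P[k] unchanged, delta_P[k] = 0
For k >= 3: P[k] shifts by exactly -3
Delta array: [0, 0, 0, -3, -3, -3]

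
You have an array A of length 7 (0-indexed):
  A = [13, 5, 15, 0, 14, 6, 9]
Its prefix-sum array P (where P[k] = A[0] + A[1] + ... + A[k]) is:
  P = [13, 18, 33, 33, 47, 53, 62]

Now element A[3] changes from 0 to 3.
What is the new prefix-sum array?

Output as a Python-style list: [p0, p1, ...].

Change: A[3] 0 -> 3, delta = 3
P[k] for k < 3: unchanged (A[3] not included)
P[k] for k >= 3: shift by delta = 3
  P[0] = 13 + 0 = 13
  P[1] = 18 + 0 = 18
  P[2] = 33 + 0 = 33
  P[3] = 33 + 3 = 36
  P[4] = 47 + 3 = 50
  P[5] = 53 + 3 = 56
  P[6] = 62 + 3 = 65

Answer: [13, 18, 33, 36, 50, 56, 65]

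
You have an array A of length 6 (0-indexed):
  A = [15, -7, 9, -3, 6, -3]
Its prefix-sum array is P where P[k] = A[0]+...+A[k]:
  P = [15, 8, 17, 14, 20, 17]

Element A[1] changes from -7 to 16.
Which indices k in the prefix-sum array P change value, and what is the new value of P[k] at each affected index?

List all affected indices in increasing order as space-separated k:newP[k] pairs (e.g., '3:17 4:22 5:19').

P[k] = A[0] + ... + A[k]
P[k] includes A[1] iff k >= 1
Affected indices: 1, 2, ..., 5; delta = 23
  P[1]: 8 + 23 = 31
  P[2]: 17 + 23 = 40
  P[3]: 14 + 23 = 37
  P[4]: 20 + 23 = 43
  P[5]: 17 + 23 = 40

Answer: 1:31 2:40 3:37 4:43 5:40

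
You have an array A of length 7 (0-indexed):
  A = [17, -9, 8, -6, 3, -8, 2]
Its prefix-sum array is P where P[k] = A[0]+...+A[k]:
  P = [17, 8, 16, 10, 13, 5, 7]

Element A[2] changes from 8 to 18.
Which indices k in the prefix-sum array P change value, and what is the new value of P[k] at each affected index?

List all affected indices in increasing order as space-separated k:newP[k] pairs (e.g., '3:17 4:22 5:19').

Answer: 2:26 3:20 4:23 5:15 6:17

Derivation:
P[k] = A[0] + ... + A[k]
P[k] includes A[2] iff k >= 2
Affected indices: 2, 3, ..., 6; delta = 10
  P[2]: 16 + 10 = 26
  P[3]: 10 + 10 = 20
  P[4]: 13 + 10 = 23
  P[5]: 5 + 10 = 15
  P[6]: 7 + 10 = 17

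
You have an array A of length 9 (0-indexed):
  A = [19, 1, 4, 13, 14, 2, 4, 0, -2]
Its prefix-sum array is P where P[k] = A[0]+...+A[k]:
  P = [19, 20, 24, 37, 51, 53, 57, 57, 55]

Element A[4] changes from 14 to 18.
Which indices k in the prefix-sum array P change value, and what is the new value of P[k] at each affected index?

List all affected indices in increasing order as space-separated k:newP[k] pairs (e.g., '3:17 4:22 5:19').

Answer: 4:55 5:57 6:61 7:61 8:59

Derivation:
P[k] = A[0] + ... + A[k]
P[k] includes A[4] iff k >= 4
Affected indices: 4, 5, ..., 8; delta = 4
  P[4]: 51 + 4 = 55
  P[5]: 53 + 4 = 57
  P[6]: 57 + 4 = 61
  P[7]: 57 + 4 = 61
  P[8]: 55 + 4 = 59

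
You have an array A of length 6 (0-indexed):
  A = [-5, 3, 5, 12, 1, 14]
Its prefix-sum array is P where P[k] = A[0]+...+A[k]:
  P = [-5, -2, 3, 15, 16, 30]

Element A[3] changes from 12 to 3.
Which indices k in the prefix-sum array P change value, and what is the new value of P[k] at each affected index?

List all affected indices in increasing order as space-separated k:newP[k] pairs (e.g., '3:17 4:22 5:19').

P[k] = A[0] + ... + A[k]
P[k] includes A[3] iff k >= 3
Affected indices: 3, 4, ..., 5; delta = -9
  P[3]: 15 + -9 = 6
  P[4]: 16 + -9 = 7
  P[5]: 30 + -9 = 21

Answer: 3:6 4:7 5:21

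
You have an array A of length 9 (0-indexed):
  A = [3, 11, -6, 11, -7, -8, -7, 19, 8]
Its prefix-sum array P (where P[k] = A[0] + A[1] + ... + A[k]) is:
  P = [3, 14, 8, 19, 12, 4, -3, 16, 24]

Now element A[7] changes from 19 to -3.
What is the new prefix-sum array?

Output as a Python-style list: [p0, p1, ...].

Answer: [3, 14, 8, 19, 12, 4, -3, -6, 2]

Derivation:
Change: A[7] 19 -> -3, delta = -22
P[k] for k < 7: unchanged (A[7] not included)
P[k] for k >= 7: shift by delta = -22
  P[0] = 3 + 0 = 3
  P[1] = 14 + 0 = 14
  P[2] = 8 + 0 = 8
  P[3] = 19 + 0 = 19
  P[4] = 12 + 0 = 12
  P[5] = 4 + 0 = 4
  P[6] = -3 + 0 = -3
  P[7] = 16 + -22 = -6
  P[8] = 24 + -22 = 2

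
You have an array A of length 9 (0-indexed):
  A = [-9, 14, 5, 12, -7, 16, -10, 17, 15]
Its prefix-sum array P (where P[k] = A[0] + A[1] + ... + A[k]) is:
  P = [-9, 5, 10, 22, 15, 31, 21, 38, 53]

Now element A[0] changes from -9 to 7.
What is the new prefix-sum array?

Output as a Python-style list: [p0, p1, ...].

Change: A[0] -9 -> 7, delta = 16
P[k] for k < 0: unchanged (A[0] not included)
P[k] for k >= 0: shift by delta = 16
  P[0] = -9 + 16 = 7
  P[1] = 5 + 16 = 21
  P[2] = 10 + 16 = 26
  P[3] = 22 + 16 = 38
  P[4] = 15 + 16 = 31
  P[5] = 31 + 16 = 47
  P[6] = 21 + 16 = 37
  P[7] = 38 + 16 = 54
  P[8] = 53 + 16 = 69

Answer: [7, 21, 26, 38, 31, 47, 37, 54, 69]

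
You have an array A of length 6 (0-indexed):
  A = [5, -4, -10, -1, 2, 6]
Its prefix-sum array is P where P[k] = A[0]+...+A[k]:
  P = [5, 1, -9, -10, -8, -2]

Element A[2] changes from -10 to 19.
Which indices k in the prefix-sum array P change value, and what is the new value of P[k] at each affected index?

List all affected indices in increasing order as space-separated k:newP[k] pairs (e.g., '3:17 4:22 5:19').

Answer: 2:20 3:19 4:21 5:27

Derivation:
P[k] = A[0] + ... + A[k]
P[k] includes A[2] iff k >= 2
Affected indices: 2, 3, ..., 5; delta = 29
  P[2]: -9 + 29 = 20
  P[3]: -10 + 29 = 19
  P[4]: -8 + 29 = 21
  P[5]: -2 + 29 = 27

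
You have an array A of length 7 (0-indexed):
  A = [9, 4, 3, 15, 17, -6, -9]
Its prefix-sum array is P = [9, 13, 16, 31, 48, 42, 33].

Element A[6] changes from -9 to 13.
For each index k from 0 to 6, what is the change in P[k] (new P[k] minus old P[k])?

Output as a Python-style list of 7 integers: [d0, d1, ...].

Element change: A[6] -9 -> 13, delta = 22
For k < 6: P[k] unchanged, delta_P[k] = 0
For k >= 6: P[k] shifts by exactly 22
Delta array: [0, 0, 0, 0, 0, 0, 22]

Answer: [0, 0, 0, 0, 0, 0, 22]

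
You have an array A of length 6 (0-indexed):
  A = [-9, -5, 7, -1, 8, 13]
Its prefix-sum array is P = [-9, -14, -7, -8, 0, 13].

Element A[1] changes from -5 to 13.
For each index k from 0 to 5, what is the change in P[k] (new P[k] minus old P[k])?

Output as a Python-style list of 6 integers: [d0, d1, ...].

Element change: A[1] -5 -> 13, delta = 18
For k < 1: P[k] unchanged, delta_P[k] = 0
For k >= 1: P[k] shifts by exactly 18
Delta array: [0, 18, 18, 18, 18, 18]

Answer: [0, 18, 18, 18, 18, 18]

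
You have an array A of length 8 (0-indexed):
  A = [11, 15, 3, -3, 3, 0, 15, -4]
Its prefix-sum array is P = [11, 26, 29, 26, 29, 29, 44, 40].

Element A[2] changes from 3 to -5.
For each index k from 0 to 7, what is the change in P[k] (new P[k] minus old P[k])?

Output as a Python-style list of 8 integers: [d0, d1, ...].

Element change: A[2] 3 -> -5, delta = -8
For k < 2: P[k] unchanged, delta_P[k] = 0
For k >= 2: P[k] shifts by exactly -8
Delta array: [0, 0, -8, -8, -8, -8, -8, -8]

Answer: [0, 0, -8, -8, -8, -8, -8, -8]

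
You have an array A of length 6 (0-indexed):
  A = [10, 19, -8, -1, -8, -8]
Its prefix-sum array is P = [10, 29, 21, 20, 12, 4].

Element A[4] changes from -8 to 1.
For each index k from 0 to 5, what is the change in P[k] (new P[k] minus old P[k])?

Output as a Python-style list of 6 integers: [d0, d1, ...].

Element change: A[4] -8 -> 1, delta = 9
For k < 4: P[k] unchanged, delta_P[k] = 0
For k >= 4: P[k] shifts by exactly 9
Delta array: [0, 0, 0, 0, 9, 9]

Answer: [0, 0, 0, 0, 9, 9]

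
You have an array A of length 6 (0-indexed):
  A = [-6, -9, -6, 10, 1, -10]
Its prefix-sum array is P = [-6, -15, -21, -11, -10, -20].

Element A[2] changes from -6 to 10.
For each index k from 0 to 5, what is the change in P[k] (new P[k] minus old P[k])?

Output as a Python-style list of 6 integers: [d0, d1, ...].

Answer: [0, 0, 16, 16, 16, 16]

Derivation:
Element change: A[2] -6 -> 10, delta = 16
For k < 2: P[k] unchanged, delta_P[k] = 0
For k >= 2: P[k] shifts by exactly 16
Delta array: [0, 0, 16, 16, 16, 16]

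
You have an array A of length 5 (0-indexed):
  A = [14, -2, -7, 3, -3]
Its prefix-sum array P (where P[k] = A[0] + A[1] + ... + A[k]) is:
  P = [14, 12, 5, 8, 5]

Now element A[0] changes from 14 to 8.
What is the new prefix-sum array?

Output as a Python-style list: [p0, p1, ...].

Answer: [8, 6, -1, 2, -1]

Derivation:
Change: A[0] 14 -> 8, delta = -6
P[k] for k < 0: unchanged (A[0] not included)
P[k] for k >= 0: shift by delta = -6
  P[0] = 14 + -6 = 8
  P[1] = 12 + -6 = 6
  P[2] = 5 + -6 = -1
  P[3] = 8 + -6 = 2
  P[4] = 5 + -6 = -1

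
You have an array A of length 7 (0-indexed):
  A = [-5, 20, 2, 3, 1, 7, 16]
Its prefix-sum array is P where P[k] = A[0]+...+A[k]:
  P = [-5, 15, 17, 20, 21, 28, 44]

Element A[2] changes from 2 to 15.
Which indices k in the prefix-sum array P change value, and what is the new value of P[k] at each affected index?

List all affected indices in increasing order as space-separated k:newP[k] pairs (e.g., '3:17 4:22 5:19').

Answer: 2:30 3:33 4:34 5:41 6:57

Derivation:
P[k] = A[0] + ... + A[k]
P[k] includes A[2] iff k >= 2
Affected indices: 2, 3, ..., 6; delta = 13
  P[2]: 17 + 13 = 30
  P[3]: 20 + 13 = 33
  P[4]: 21 + 13 = 34
  P[5]: 28 + 13 = 41
  P[6]: 44 + 13 = 57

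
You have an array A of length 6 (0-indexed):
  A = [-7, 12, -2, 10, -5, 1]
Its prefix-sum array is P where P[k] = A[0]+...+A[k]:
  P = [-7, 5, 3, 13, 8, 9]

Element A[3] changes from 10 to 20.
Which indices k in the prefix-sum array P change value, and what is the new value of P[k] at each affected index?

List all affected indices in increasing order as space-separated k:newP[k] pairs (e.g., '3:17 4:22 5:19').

P[k] = A[0] + ... + A[k]
P[k] includes A[3] iff k >= 3
Affected indices: 3, 4, ..., 5; delta = 10
  P[3]: 13 + 10 = 23
  P[4]: 8 + 10 = 18
  P[5]: 9 + 10 = 19

Answer: 3:23 4:18 5:19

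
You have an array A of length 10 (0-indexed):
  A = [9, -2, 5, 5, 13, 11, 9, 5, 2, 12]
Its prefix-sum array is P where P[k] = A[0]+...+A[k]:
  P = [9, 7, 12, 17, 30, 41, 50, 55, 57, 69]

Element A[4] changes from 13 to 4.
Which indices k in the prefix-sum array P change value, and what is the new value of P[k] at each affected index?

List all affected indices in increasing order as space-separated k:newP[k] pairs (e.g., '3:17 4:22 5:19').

P[k] = A[0] + ... + A[k]
P[k] includes A[4] iff k >= 4
Affected indices: 4, 5, ..., 9; delta = -9
  P[4]: 30 + -9 = 21
  P[5]: 41 + -9 = 32
  P[6]: 50 + -9 = 41
  P[7]: 55 + -9 = 46
  P[8]: 57 + -9 = 48
  P[9]: 69 + -9 = 60

Answer: 4:21 5:32 6:41 7:46 8:48 9:60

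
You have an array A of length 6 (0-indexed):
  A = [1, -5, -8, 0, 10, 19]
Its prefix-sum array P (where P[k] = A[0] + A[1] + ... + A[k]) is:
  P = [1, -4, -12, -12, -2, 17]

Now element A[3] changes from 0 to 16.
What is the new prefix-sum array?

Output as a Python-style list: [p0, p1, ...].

Change: A[3] 0 -> 16, delta = 16
P[k] for k < 3: unchanged (A[3] not included)
P[k] for k >= 3: shift by delta = 16
  P[0] = 1 + 0 = 1
  P[1] = -4 + 0 = -4
  P[2] = -12 + 0 = -12
  P[3] = -12 + 16 = 4
  P[4] = -2 + 16 = 14
  P[5] = 17 + 16 = 33

Answer: [1, -4, -12, 4, 14, 33]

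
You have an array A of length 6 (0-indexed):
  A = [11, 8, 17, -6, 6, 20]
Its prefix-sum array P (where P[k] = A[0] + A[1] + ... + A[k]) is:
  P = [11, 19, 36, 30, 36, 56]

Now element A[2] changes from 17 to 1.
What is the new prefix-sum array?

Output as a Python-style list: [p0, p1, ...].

Answer: [11, 19, 20, 14, 20, 40]

Derivation:
Change: A[2] 17 -> 1, delta = -16
P[k] for k < 2: unchanged (A[2] not included)
P[k] for k >= 2: shift by delta = -16
  P[0] = 11 + 0 = 11
  P[1] = 19 + 0 = 19
  P[2] = 36 + -16 = 20
  P[3] = 30 + -16 = 14
  P[4] = 36 + -16 = 20
  P[5] = 56 + -16 = 40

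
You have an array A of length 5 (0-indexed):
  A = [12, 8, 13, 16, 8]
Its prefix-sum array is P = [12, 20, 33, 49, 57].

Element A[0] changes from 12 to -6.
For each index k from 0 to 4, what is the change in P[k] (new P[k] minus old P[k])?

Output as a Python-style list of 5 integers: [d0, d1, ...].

Answer: [-18, -18, -18, -18, -18]

Derivation:
Element change: A[0] 12 -> -6, delta = -18
For k < 0: P[k] unchanged, delta_P[k] = 0
For k >= 0: P[k] shifts by exactly -18
Delta array: [-18, -18, -18, -18, -18]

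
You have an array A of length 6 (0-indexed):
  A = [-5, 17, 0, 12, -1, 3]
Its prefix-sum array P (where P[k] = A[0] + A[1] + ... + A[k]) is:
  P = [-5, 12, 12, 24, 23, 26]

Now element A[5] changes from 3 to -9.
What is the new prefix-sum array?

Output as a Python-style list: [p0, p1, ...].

Change: A[5] 3 -> -9, delta = -12
P[k] for k < 5: unchanged (A[5] not included)
P[k] for k >= 5: shift by delta = -12
  P[0] = -5 + 0 = -5
  P[1] = 12 + 0 = 12
  P[2] = 12 + 0 = 12
  P[3] = 24 + 0 = 24
  P[4] = 23 + 0 = 23
  P[5] = 26 + -12 = 14

Answer: [-5, 12, 12, 24, 23, 14]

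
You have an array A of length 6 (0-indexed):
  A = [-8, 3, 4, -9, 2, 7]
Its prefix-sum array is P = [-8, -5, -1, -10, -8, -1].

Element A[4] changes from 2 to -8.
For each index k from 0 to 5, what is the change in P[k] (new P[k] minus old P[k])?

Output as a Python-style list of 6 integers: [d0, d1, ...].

Answer: [0, 0, 0, 0, -10, -10]

Derivation:
Element change: A[4] 2 -> -8, delta = -10
For k < 4: P[k] unchanged, delta_P[k] = 0
For k >= 4: P[k] shifts by exactly -10
Delta array: [0, 0, 0, 0, -10, -10]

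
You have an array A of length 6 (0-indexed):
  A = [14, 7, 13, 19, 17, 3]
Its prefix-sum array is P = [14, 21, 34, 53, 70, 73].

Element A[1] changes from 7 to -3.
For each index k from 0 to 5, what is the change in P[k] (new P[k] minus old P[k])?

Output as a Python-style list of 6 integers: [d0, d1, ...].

Element change: A[1] 7 -> -3, delta = -10
For k < 1: P[k] unchanged, delta_P[k] = 0
For k >= 1: P[k] shifts by exactly -10
Delta array: [0, -10, -10, -10, -10, -10]

Answer: [0, -10, -10, -10, -10, -10]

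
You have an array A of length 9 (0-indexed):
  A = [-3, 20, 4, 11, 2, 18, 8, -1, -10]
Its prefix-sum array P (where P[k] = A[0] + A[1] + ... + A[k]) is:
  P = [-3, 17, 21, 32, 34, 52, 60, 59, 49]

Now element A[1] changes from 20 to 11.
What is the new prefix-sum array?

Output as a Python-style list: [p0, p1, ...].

Change: A[1] 20 -> 11, delta = -9
P[k] for k < 1: unchanged (A[1] not included)
P[k] for k >= 1: shift by delta = -9
  P[0] = -3 + 0 = -3
  P[1] = 17 + -9 = 8
  P[2] = 21 + -9 = 12
  P[3] = 32 + -9 = 23
  P[4] = 34 + -9 = 25
  P[5] = 52 + -9 = 43
  P[6] = 60 + -9 = 51
  P[7] = 59 + -9 = 50
  P[8] = 49 + -9 = 40

Answer: [-3, 8, 12, 23, 25, 43, 51, 50, 40]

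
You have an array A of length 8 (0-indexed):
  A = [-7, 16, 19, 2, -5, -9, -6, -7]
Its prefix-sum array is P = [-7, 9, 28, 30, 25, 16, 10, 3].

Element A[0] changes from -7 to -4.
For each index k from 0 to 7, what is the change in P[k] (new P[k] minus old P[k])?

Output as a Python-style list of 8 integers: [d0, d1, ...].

Element change: A[0] -7 -> -4, delta = 3
For k < 0: P[k] unchanged, delta_P[k] = 0
For k >= 0: P[k] shifts by exactly 3
Delta array: [3, 3, 3, 3, 3, 3, 3, 3]

Answer: [3, 3, 3, 3, 3, 3, 3, 3]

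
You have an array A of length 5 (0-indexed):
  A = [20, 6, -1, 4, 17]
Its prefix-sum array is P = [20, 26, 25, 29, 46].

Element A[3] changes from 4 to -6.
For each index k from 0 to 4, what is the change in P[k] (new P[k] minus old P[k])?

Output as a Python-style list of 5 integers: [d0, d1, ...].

Answer: [0, 0, 0, -10, -10]

Derivation:
Element change: A[3] 4 -> -6, delta = -10
For k < 3: P[k] unchanged, delta_P[k] = 0
For k >= 3: P[k] shifts by exactly -10
Delta array: [0, 0, 0, -10, -10]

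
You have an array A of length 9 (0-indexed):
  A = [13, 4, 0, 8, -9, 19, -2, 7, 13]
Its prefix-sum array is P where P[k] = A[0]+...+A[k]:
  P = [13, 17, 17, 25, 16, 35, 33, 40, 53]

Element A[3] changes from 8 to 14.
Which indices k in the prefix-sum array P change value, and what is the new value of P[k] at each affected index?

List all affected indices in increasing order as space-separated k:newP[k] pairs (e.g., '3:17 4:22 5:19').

P[k] = A[0] + ... + A[k]
P[k] includes A[3] iff k >= 3
Affected indices: 3, 4, ..., 8; delta = 6
  P[3]: 25 + 6 = 31
  P[4]: 16 + 6 = 22
  P[5]: 35 + 6 = 41
  P[6]: 33 + 6 = 39
  P[7]: 40 + 6 = 46
  P[8]: 53 + 6 = 59

Answer: 3:31 4:22 5:41 6:39 7:46 8:59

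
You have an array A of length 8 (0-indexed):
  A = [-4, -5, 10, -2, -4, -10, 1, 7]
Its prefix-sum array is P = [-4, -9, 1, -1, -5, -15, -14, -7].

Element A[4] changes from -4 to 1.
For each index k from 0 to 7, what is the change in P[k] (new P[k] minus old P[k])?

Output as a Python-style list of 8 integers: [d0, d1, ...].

Answer: [0, 0, 0, 0, 5, 5, 5, 5]

Derivation:
Element change: A[4] -4 -> 1, delta = 5
For k < 4: P[k] unchanged, delta_P[k] = 0
For k >= 4: P[k] shifts by exactly 5
Delta array: [0, 0, 0, 0, 5, 5, 5, 5]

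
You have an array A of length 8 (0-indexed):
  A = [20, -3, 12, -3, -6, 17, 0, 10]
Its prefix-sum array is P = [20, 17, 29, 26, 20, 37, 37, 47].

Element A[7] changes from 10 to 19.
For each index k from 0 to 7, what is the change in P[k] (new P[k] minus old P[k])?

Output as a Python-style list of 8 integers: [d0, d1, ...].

Answer: [0, 0, 0, 0, 0, 0, 0, 9]

Derivation:
Element change: A[7] 10 -> 19, delta = 9
For k < 7: P[k] unchanged, delta_P[k] = 0
For k >= 7: P[k] shifts by exactly 9
Delta array: [0, 0, 0, 0, 0, 0, 0, 9]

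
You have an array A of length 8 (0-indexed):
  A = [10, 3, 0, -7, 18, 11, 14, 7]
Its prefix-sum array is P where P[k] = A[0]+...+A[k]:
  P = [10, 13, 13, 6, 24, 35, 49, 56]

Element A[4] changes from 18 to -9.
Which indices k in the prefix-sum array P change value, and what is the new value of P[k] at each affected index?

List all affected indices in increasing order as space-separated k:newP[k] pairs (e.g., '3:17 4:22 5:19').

P[k] = A[0] + ... + A[k]
P[k] includes A[4] iff k >= 4
Affected indices: 4, 5, ..., 7; delta = -27
  P[4]: 24 + -27 = -3
  P[5]: 35 + -27 = 8
  P[6]: 49 + -27 = 22
  P[7]: 56 + -27 = 29

Answer: 4:-3 5:8 6:22 7:29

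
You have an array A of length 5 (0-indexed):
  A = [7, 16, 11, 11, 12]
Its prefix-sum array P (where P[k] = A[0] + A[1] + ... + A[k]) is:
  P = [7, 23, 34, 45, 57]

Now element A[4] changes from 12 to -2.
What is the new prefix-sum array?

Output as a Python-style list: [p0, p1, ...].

Change: A[4] 12 -> -2, delta = -14
P[k] for k < 4: unchanged (A[4] not included)
P[k] for k >= 4: shift by delta = -14
  P[0] = 7 + 0 = 7
  P[1] = 23 + 0 = 23
  P[2] = 34 + 0 = 34
  P[3] = 45 + 0 = 45
  P[4] = 57 + -14 = 43

Answer: [7, 23, 34, 45, 43]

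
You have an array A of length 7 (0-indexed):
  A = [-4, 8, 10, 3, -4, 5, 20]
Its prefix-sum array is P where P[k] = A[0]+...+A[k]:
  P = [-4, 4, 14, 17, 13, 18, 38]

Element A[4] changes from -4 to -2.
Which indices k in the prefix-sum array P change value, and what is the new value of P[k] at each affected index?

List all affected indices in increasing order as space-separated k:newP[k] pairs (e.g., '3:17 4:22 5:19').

P[k] = A[0] + ... + A[k]
P[k] includes A[4] iff k >= 4
Affected indices: 4, 5, ..., 6; delta = 2
  P[4]: 13 + 2 = 15
  P[5]: 18 + 2 = 20
  P[6]: 38 + 2 = 40

Answer: 4:15 5:20 6:40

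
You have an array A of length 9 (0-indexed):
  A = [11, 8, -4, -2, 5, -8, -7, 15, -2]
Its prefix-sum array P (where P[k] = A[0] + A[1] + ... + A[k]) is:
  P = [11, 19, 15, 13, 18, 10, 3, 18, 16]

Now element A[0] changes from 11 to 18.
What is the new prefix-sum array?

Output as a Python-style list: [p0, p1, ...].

Change: A[0] 11 -> 18, delta = 7
P[k] for k < 0: unchanged (A[0] not included)
P[k] for k >= 0: shift by delta = 7
  P[0] = 11 + 7 = 18
  P[1] = 19 + 7 = 26
  P[2] = 15 + 7 = 22
  P[3] = 13 + 7 = 20
  P[4] = 18 + 7 = 25
  P[5] = 10 + 7 = 17
  P[6] = 3 + 7 = 10
  P[7] = 18 + 7 = 25
  P[8] = 16 + 7 = 23

Answer: [18, 26, 22, 20, 25, 17, 10, 25, 23]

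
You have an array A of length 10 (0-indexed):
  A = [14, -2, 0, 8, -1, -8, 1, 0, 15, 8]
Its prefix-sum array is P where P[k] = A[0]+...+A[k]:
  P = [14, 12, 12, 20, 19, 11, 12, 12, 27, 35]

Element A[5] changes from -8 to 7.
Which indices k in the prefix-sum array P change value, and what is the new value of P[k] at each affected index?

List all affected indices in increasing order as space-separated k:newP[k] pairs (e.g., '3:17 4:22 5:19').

P[k] = A[0] + ... + A[k]
P[k] includes A[5] iff k >= 5
Affected indices: 5, 6, ..., 9; delta = 15
  P[5]: 11 + 15 = 26
  P[6]: 12 + 15 = 27
  P[7]: 12 + 15 = 27
  P[8]: 27 + 15 = 42
  P[9]: 35 + 15 = 50

Answer: 5:26 6:27 7:27 8:42 9:50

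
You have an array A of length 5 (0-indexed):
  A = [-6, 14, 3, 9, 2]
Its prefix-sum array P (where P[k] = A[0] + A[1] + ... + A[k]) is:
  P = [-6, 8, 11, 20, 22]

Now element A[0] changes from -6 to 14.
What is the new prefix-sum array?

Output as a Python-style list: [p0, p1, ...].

Change: A[0] -6 -> 14, delta = 20
P[k] for k < 0: unchanged (A[0] not included)
P[k] for k >= 0: shift by delta = 20
  P[0] = -6 + 20 = 14
  P[1] = 8 + 20 = 28
  P[2] = 11 + 20 = 31
  P[3] = 20 + 20 = 40
  P[4] = 22 + 20 = 42

Answer: [14, 28, 31, 40, 42]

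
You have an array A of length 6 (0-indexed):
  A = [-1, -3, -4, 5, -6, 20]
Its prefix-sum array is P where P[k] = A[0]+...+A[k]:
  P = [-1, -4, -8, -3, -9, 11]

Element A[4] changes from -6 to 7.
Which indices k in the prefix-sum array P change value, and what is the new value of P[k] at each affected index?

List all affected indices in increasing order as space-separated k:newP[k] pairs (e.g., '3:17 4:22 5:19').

Answer: 4:4 5:24

Derivation:
P[k] = A[0] + ... + A[k]
P[k] includes A[4] iff k >= 4
Affected indices: 4, 5, ..., 5; delta = 13
  P[4]: -9 + 13 = 4
  P[5]: 11 + 13 = 24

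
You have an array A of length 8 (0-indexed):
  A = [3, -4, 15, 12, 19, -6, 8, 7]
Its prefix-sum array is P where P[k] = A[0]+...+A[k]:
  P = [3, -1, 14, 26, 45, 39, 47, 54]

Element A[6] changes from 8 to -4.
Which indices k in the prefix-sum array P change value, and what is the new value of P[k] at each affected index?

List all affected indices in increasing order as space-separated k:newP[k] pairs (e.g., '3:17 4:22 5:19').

P[k] = A[0] + ... + A[k]
P[k] includes A[6] iff k >= 6
Affected indices: 6, 7, ..., 7; delta = -12
  P[6]: 47 + -12 = 35
  P[7]: 54 + -12 = 42

Answer: 6:35 7:42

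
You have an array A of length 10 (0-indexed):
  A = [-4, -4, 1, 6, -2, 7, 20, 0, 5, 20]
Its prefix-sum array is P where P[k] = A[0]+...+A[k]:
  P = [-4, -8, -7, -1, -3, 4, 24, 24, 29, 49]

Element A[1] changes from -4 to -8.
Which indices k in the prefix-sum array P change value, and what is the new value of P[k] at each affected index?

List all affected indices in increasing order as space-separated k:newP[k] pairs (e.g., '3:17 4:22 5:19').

P[k] = A[0] + ... + A[k]
P[k] includes A[1] iff k >= 1
Affected indices: 1, 2, ..., 9; delta = -4
  P[1]: -8 + -4 = -12
  P[2]: -7 + -4 = -11
  P[3]: -1 + -4 = -5
  P[4]: -3 + -4 = -7
  P[5]: 4 + -4 = 0
  P[6]: 24 + -4 = 20
  P[7]: 24 + -4 = 20
  P[8]: 29 + -4 = 25
  P[9]: 49 + -4 = 45

Answer: 1:-12 2:-11 3:-5 4:-7 5:0 6:20 7:20 8:25 9:45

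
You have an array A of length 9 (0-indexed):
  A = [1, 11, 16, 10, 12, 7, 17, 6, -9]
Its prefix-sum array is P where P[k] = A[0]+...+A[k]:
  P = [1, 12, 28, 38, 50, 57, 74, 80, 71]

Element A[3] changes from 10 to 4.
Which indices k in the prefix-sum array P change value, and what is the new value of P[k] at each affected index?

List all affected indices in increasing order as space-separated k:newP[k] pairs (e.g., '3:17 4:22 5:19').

Answer: 3:32 4:44 5:51 6:68 7:74 8:65

Derivation:
P[k] = A[0] + ... + A[k]
P[k] includes A[3] iff k >= 3
Affected indices: 3, 4, ..., 8; delta = -6
  P[3]: 38 + -6 = 32
  P[4]: 50 + -6 = 44
  P[5]: 57 + -6 = 51
  P[6]: 74 + -6 = 68
  P[7]: 80 + -6 = 74
  P[8]: 71 + -6 = 65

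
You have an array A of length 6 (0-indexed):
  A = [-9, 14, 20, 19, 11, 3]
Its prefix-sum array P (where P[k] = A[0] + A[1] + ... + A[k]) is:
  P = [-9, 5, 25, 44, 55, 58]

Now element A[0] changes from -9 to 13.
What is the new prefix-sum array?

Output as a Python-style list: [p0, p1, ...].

Change: A[0] -9 -> 13, delta = 22
P[k] for k < 0: unchanged (A[0] not included)
P[k] for k >= 0: shift by delta = 22
  P[0] = -9 + 22 = 13
  P[1] = 5 + 22 = 27
  P[2] = 25 + 22 = 47
  P[3] = 44 + 22 = 66
  P[4] = 55 + 22 = 77
  P[5] = 58 + 22 = 80

Answer: [13, 27, 47, 66, 77, 80]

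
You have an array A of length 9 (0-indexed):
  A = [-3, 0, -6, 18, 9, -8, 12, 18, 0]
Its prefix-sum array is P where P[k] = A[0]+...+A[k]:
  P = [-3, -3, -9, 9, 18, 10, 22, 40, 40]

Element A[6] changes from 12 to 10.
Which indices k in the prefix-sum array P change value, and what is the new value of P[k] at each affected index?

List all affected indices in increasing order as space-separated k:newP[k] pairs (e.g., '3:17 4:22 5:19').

P[k] = A[0] + ... + A[k]
P[k] includes A[6] iff k >= 6
Affected indices: 6, 7, ..., 8; delta = -2
  P[6]: 22 + -2 = 20
  P[7]: 40 + -2 = 38
  P[8]: 40 + -2 = 38

Answer: 6:20 7:38 8:38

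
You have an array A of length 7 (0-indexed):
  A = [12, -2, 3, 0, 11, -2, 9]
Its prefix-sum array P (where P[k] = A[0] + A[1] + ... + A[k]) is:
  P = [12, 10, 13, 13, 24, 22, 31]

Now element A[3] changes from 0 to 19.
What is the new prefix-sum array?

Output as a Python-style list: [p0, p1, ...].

Answer: [12, 10, 13, 32, 43, 41, 50]

Derivation:
Change: A[3] 0 -> 19, delta = 19
P[k] for k < 3: unchanged (A[3] not included)
P[k] for k >= 3: shift by delta = 19
  P[0] = 12 + 0 = 12
  P[1] = 10 + 0 = 10
  P[2] = 13 + 0 = 13
  P[3] = 13 + 19 = 32
  P[4] = 24 + 19 = 43
  P[5] = 22 + 19 = 41
  P[6] = 31 + 19 = 50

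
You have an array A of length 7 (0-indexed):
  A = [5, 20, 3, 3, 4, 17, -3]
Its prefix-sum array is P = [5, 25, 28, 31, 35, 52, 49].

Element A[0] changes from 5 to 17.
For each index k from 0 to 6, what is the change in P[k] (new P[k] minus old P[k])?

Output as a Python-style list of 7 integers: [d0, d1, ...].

Element change: A[0] 5 -> 17, delta = 12
For k < 0: P[k] unchanged, delta_P[k] = 0
For k >= 0: P[k] shifts by exactly 12
Delta array: [12, 12, 12, 12, 12, 12, 12]

Answer: [12, 12, 12, 12, 12, 12, 12]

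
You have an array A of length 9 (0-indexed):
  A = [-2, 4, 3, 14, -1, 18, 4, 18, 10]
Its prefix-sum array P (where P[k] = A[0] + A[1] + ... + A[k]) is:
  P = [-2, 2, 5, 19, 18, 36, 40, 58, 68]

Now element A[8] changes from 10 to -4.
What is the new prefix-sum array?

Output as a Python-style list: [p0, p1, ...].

Change: A[8] 10 -> -4, delta = -14
P[k] for k < 8: unchanged (A[8] not included)
P[k] for k >= 8: shift by delta = -14
  P[0] = -2 + 0 = -2
  P[1] = 2 + 0 = 2
  P[2] = 5 + 0 = 5
  P[3] = 19 + 0 = 19
  P[4] = 18 + 0 = 18
  P[5] = 36 + 0 = 36
  P[6] = 40 + 0 = 40
  P[7] = 58 + 0 = 58
  P[8] = 68 + -14 = 54

Answer: [-2, 2, 5, 19, 18, 36, 40, 58, 54]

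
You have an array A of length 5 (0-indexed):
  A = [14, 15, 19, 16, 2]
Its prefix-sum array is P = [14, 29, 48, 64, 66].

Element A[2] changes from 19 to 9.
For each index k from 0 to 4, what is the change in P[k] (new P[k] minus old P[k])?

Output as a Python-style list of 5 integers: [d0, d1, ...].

Element change: A[2] 19 -> 9, delta = -10
For k < 2: P[k] unchanged, delta_P[k] = 0
For k >= 2: P[k] shifts by exactly -10
Delta array: [0, 0, -10, -10, -10]

Answer: [0, 0, -10, -10, -10]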